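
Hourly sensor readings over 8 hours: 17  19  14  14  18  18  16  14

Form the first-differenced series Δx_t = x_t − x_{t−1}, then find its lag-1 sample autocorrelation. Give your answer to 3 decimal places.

-0.144

First differences Δx: 2, -5, 0, 4, 0, -2, -2
Mean of differences = -0.4286
Numerator Σ(Δx_t−Δx̄)(Δx_{t+1}−Δx̄) = -7.4694
Denominator Σ(Δx_t−Δx̄)² = 51.7143
r_1(Δx) = -7.4694 / 51.7143 = -0.144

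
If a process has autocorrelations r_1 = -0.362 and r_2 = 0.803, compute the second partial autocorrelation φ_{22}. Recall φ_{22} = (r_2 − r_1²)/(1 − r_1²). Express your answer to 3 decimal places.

0.773

φ_{22} = (r_2 − r_1²) / (1 − r_1²)
r_1² = (-0.362)² = 0.131044
Numerator = 0.803 − 0.1310 = 0.6720; denominator = 1 − 0.1310 = 0.8690
φ_{22} = 0.6720 / 0.8690 = 0.773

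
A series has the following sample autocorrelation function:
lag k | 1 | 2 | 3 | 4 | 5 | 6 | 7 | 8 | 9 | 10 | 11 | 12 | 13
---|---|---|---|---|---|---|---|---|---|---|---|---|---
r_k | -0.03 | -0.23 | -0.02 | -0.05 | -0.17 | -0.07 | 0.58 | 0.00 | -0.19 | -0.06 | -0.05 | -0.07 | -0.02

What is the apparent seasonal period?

The largest autocorrelation is r_7 = 0.58; the remaining lags stay at or below 0.00.
The dominant spike at lag 7 indicates a seasonal period of 7.

7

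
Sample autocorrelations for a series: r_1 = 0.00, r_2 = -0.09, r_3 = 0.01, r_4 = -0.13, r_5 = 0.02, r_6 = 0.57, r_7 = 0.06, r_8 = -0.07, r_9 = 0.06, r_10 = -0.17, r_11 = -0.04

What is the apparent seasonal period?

6

The largest autocorrelation is r_6 = 0.57; the remaining lags stay at or below 0.06.
The dominant spike at lag 6 indicates a seasonal period of 6.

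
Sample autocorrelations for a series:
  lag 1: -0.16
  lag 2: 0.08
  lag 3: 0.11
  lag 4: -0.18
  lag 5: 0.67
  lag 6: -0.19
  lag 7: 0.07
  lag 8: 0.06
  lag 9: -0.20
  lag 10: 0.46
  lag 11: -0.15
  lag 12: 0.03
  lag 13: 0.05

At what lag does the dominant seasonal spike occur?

The largest autocorrelation is r_5 = 0.67, with a weaker echo at lag 10 (0.46); the remaining lags stay at or below 0.11.
The dominant spike at lag 5 indicates a seasonal period of 5.

5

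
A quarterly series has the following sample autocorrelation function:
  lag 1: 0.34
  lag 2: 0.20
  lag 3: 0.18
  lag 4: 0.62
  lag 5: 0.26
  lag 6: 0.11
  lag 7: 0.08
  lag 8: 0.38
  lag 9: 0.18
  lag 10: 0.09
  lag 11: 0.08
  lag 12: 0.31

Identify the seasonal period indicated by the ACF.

4

The largest autocorrelation is r_4 = 0.62, with a weaker echo at lag 8 (0.38); the remaining lags stay at or below 0.34. The elevated value at lag 1 (0.34), dropping to 0.20 at lag 2, reflects decaying short-term dependence rather than seasonality.
The dominant spike at lag 4 indicates a seasonal period of 4.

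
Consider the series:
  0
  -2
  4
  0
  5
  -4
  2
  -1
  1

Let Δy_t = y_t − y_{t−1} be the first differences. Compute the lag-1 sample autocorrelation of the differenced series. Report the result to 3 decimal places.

First differences Δy: -2, 6, -4, 5, -9, 6, -3, 2
Mean of differences = 0.1250
Numerator Σ(Δy_t−Δȳ)(Δy_{t+1}−Δȳ) = -179.1406
Denominator Σ(Δy_t−Δȳ)² = 210.8750
r_1(Δy) = -179.1406 / 210.8750 = -0.850

-0.850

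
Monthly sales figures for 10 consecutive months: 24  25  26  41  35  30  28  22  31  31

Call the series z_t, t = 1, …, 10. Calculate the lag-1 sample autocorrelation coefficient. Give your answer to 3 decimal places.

Mean z̄ = (24 + 25 + 26 + 41 + 35 + 30 + 28 + 22 + 31 + 31)/10 = 29.3000
Numerator Σ_{t=1}^{9}(z_t−z̄)(z_{t+1}−z̄) = 68.1100
Denominator Σ(z_t−z̄)² = 288.1000
r_1 = 68.1100 / 288.1000 = 0.236

0.236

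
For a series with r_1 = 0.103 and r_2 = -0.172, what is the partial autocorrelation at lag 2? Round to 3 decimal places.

φ_{22} = (r_2 − r_1²) / (1 − r_1²)
r_1² = (0.103)² = 0.010609
Numerator = -0.172 − 0.0106 = -0.1826; denominator = 1 − 0.0106 = 0.9894
φ_{22} = -0.1826 / 0.9894 = -0.185

-0.185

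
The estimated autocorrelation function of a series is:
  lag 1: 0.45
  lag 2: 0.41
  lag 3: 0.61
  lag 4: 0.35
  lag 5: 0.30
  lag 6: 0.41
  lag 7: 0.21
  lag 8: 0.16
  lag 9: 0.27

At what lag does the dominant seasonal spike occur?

The largest autocorrelation is r_3 = 0.61; the remaining lags stay at or below 0.45. The elevated value at lag 1 (0.45), dropping to 0.41 at lag 2, reflects decaying short-term dependence rather than seasonality.
The dominant spike at lag 3 indicates a seasonal period of 3.

3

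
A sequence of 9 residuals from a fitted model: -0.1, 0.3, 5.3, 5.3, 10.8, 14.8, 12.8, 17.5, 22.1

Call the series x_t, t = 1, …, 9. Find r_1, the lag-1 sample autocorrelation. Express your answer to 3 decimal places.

0.612

Mean x̄ = (-0.1 + 0.3 + 5.3 + 5.3 + 10.8 + 14.8 + 12.8 + 17.5 + 22.1)/9 = 9.8667
Numerator Σ_{t=1}^{8}(x_t−x̄)(x_{t+1}−x̄) = 290.4756
Denominator Σ(x_t−x̄)² = 474.3000
r_1 = 290.4756 / 474.3000 = 0.612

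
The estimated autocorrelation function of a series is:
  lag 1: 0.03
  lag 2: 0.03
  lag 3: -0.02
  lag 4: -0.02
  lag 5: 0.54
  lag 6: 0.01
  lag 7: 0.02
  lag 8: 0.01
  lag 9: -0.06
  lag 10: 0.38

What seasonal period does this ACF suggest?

5

The largest autocorrelation is r_5 = 0.54, with a weaker echo at lag 10 (0.38); the remaining lags stay at or below 0.03.
The dominant spike at lag 5 indicates a seasonal period of 5.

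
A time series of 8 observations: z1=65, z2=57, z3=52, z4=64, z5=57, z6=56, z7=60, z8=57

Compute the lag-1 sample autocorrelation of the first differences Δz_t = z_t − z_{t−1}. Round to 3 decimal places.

-0.371

First differences Δz: -8, -5, 12, -7, -1, 4, -3
Mean of differences = -1.1429
Numerator Σ(Δz_t−Δz̄)(Δz_{t+1}−Δz̄) = -110.8776
Denominator Σ(Δz_t−Δz̄)² = 298.8571
r_1(Δz) = -110.8776 / 298.8571 = -0.371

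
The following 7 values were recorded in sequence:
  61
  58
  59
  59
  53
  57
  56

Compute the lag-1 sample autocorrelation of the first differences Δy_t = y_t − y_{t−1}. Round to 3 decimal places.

-0.553

First differences Δy: -3, 1, 0, -6, 4, -1
Mean of differences = -0.8333
Numerator Σ(Δy_t−Δȳ)(Δy_{t+1}−Δȳ) = -32.5278
Denominator Σ(Δy_t−Δȳ)² = 58.8333
r_1(Δy) = -32.5278 / 58.8333 = -0.553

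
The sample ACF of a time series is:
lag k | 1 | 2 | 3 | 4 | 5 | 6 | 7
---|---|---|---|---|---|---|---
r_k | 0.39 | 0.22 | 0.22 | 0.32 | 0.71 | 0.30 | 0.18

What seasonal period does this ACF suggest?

The largest autocorrelation is r_5 = 0.71; the remaining lags stay at or below 0.39. The elevated value at lag 1 (0.39), dropping to 0.22 at lag 2, reflects decaying short-term dependence rather than seasonality.
The dominant spike at lag 5 indicates a seasonal period of 5.

5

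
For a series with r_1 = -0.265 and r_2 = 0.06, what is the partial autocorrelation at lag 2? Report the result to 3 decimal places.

-0.011

φ_{22} = (r_2 − r_1²) / (1 − r_1²)
r_1² = (-0.265)² = 0.070225
Numerator = 0.06 − 0.0702 = -0.0102; denominator = 1 − 0.0702 = 0.9298
φ_{22} = -0.0102 / 0.9298 = -0.011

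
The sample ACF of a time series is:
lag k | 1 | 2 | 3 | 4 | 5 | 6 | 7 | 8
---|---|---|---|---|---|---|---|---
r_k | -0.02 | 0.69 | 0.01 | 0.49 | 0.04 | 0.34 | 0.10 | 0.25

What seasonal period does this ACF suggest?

2

The largest autocorrelation is r_2 = 0.69, with weaker echoes at lags 4 (0.49), 6 (0.34) and 8 (0.25); the remaining lags stay at or below 0.10.
The dominant spike at lag 2 indicates a seasonal period of 2.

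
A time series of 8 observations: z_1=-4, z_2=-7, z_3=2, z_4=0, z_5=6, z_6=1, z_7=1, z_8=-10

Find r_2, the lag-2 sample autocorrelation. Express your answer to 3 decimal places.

0.045

Mean z̄ = (-4 − 7 + 2 + 0 + 6 + 1 + 1 − 10)/8 = -1.3750
Numerator Σ_{t=1}^{6}(z_t−z̄)(z_{t+2}−z̄) = 8.5938
Denominator Σ(z_t−z̄)² = 191.8750
r_2 = 8.5938 / 191.8750 = 0.045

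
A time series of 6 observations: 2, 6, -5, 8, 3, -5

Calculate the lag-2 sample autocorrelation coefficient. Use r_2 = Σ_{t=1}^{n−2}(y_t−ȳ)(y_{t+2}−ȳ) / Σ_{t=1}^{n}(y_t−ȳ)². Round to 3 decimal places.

Mean ȳ = (2 + 6 − 5 + 8 + 3 − 5)/6 = 1.5000
Deviations from mean: 0.5000, 4.5000, -6.5000, 6.5000, 1.5000, -6.5000
Σ(y_t−ȳ)(y_{t+2}−ȳ) = (-3.2500) + (29.2500) + (-9.7500) + (-42.2500) = -26.0000
Denominator Σ(y_t−ȳ)² = 149.5000
r_2 = -26.0000 / 149.5000 = -0.174

-0.174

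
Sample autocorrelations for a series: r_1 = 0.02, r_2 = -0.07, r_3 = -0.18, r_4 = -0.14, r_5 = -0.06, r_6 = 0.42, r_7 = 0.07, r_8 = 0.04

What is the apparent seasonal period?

6

The largest autocorrelation is r_6 = 0.42; the remaining lags stay at or below 0.07.
The dominant spike at lag 6 indicates a seasonal period of 6.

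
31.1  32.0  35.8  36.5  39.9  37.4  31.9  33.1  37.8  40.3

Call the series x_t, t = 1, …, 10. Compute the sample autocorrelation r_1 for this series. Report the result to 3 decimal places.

0.338

Mean x̄ = (31.1 + 32.0 + 35.8 + 36.5 + 39.9 + 37.4 + 31.9 + 33.1 + 37.8 + 40.3)/10 = 35.5800
Numerator Σ_{t=1}^{9}(x_t−x̄)(x_{t+1}−x̄) = 34.6916
Denominator Σ(x_t−x̄)² = 102.6560
r_1 = 34.6916 / 102.6560 = 0.338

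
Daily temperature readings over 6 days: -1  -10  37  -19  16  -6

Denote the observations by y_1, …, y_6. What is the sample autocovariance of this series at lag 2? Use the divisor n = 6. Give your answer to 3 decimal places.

131.991

Mean ȳ = (-1 − 10 + 37 − 19 + 16 − 6)/6 = 2.8333
Σ_{t=1}^{4}(y_t−ȳ)(y_{t+2}−ȳ) = 791.9444
γ_2 = 791.9444 / 6 = 131.991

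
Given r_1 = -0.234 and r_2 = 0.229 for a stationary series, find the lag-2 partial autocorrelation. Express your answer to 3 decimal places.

0.184

φ_{22} = (r_2 − r_1²) / (1 − r_1²)
r_1² = (-0.234)² = 0.054756
Numerator = 0.229 − 0.0548 = 0.1742; denominator = 1 − 0.0548 = 0.9452
φ_{22} = 0.1742 / 0.9452 = 0.184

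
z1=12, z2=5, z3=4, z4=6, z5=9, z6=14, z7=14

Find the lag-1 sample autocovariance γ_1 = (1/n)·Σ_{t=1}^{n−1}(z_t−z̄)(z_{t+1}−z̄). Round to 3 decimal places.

6.997

Mean z̄ = (12 + 5 + 4 + 6 + 9 + 14 + 14)/7 = 9.1429
Σ_{t=1}^{6}(z_t−z̄)(z_{t+1}−z̄) = 48.9796
γ_1 = 48.9796 / 7 = 6.997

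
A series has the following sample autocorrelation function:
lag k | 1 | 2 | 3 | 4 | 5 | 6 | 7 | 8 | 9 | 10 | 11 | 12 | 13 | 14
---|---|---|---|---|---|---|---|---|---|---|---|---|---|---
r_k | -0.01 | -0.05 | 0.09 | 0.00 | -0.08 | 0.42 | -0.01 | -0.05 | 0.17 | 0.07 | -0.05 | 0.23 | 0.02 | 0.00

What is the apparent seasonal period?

The largest autocorrelation is r_6 = 0.42, with a weaker echo at lag 12 (0.23); the remaining lags stay at or below 0.17.
The dominant spike at lag 6 indicates a seasonal period of 6.

6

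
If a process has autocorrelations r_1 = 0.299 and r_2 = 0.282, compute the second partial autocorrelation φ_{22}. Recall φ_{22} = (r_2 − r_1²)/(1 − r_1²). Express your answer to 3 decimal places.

0.212

φ_{22} = (r_2 − r_1²) / (1 − r_1²)
r_1² = (0.299)² = 0.089401
Numerator = 0.282 − 0.0894 = 0.1926; denominator = 1 − 0.0894 = 0.9106
φ_{22} = 0.1926 / 0.9106 = 0.212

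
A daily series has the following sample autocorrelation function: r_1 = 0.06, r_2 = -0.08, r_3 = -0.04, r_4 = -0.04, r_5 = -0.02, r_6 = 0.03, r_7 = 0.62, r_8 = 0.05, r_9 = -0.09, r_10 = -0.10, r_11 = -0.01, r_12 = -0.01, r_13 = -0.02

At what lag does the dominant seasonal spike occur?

7

The largest autocorrelation is r_7 = 0.62; the remaining lags stay at or below 0.06.
The dominant spike at lag 7 indicates a seasonal period of 7.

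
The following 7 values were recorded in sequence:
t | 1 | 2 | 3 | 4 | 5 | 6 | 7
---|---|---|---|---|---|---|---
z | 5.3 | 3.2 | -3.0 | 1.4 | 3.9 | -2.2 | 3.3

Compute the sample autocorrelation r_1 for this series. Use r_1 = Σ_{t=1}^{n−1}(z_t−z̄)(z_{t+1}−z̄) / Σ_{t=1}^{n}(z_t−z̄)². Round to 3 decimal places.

Mean z̄ = (5.3 + 3.2 − 3.0 + 1.4 + 3.9 − 2.2 + 3.3)/7 = 1.7000
Deviations from mean: 3.6000, 1.5000, -4.7000, -0.3000, 2.2000, -3.9000, 1.6000
Σ(z_t−z̄)(z_{t+1}−z̄) = (5.4000) + (-7.0500) + (1.4100) + (-0.6600) + (-8.5800) + (-6.2400) = -15.7200
Denominator Σ(z_t−z̄)² = 60.0000
r_1 = -15.7200 / 60.0000 = -0.262

-0.262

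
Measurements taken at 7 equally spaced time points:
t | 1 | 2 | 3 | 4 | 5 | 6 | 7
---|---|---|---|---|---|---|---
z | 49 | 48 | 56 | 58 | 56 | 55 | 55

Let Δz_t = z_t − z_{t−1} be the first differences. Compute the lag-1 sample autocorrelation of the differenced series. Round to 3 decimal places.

First differences Δz: -1, 8, 2, -2, -1, 0
Mean of differences = 1.0000
Numerator Σ(Δz_t−Δz̄)(Δz_{t+1}−Δz̄) = -2.0000
Denominator Σ(Δz_t−Δz̄)² = 68.0000
r_1(Δz) = -2.0000 / 68.0000 = -0.029

-0.029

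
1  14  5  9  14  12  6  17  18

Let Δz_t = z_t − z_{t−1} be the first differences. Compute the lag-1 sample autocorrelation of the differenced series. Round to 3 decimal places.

First differences Δz: 13, -9, 4, 5, -2, -6, 11, 1
Mean of differences = 2.1250
Numerator Σ(Δz_t−Δz̄)(Δz_{t+1}−Δz̄) = -196.8906
Denominator Σ(Δz_t−Δz̄)² = 416.8750
r_1(Δz) = -196.8906 / 416.8750 = -0.472

-0.472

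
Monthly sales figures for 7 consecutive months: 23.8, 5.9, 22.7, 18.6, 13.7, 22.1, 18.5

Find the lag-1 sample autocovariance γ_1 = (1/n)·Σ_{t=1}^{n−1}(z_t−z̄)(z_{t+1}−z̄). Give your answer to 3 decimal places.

Mean z̄ = (23.8 + 5.9 + 22.7 + 18.6 + 13.7 + 22.1 + 18.5)/7 = 17.9000
Deviations: 5.9000, -12.0000, 4.8000, 0.7000, -4.2000, 4.2000, 0.6000
Σ_{t=1}^{6}(z_t−z̄)(z_{t+1}−z̄) = -143.1000
γ_1 = -143.1000 / 7 = -20.443

-20.443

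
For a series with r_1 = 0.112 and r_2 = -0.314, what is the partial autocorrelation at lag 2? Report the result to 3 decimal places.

-0.331

φ_{22} = (r_2 − r_1²) / (1 − r_1²)
r_1² = (0.112)² = 0.012544
Numerator = -0.314 − 0.0125 = -0.3265; denominator = 1 − 0.0125 = 0.9875
φ_{22} = -0.3265 / 0.9875 = -0.331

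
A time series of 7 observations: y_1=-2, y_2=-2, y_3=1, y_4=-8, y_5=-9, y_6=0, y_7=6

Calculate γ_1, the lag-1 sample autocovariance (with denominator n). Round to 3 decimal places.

3.714

Mean ȳ = (-2 − 2 + 1 − 8 − 9 + 0 + 6)/7 = -2.0000
Deviations: 0.0000, 0.0000, 3.0000, -6.0000, -7.0000, 2.0000, 8.0000
Σ_{t=1}^{6}(y_t−ȳ)(y_{t+1}−ȳ) = 26.0000
γ_1 = 26.0000 / 7 = 3.714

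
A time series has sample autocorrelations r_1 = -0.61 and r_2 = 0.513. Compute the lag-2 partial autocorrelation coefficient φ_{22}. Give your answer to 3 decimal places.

φ_{22} = (r_2 − r_1²) / (1 − r_1²)
r_1² = (-0.61)² = 0.3721
Numerator = 0.513 − 0.3721 = 0.1409; denominator = 1 − 0.3721 = 0.6279
φ_{22} = 0.1409 / 0.6279 = 0.224

0.224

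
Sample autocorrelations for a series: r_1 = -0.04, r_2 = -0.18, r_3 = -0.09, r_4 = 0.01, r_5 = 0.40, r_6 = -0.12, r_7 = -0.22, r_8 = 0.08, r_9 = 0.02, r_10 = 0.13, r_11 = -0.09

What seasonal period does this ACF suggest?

The largest autocorrelation is r_5 = 0.40; the remaining lags stay at or below 0.13.
The dominant spike at lag 5 indicates a seasonal period of 5.

5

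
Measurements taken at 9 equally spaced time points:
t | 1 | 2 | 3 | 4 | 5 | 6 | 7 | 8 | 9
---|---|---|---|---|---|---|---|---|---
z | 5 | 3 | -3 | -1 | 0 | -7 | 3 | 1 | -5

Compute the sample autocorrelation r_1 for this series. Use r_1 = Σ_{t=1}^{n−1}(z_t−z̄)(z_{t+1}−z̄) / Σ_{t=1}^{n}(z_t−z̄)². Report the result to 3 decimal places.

-0.127

Mean z̄ = (5 + 3 − 3 − 1 + 0 − 7 + 3 + 1 − 5)/9 = -0.4444
Numerator Σ_{t=1}^{8}(z_t−z̄)(z_{t+1}−z̄) = -15.9753
Denominator Σ(z_t−z̄)² = 126.2222
r_1 = -15.9753 / 126.2222 = -0.127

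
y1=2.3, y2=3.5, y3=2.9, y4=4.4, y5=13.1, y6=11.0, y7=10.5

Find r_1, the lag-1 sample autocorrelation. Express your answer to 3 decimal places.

0.519

Mean ȳ = (2.3 + 3.5 + 2.9 + 4.4 + 13.1 + 11.0 + 10.5)/7 = 6.8143
Deviations from mean: -4.5143, -3.3143, -3.9143, -2.4143, 6.2857, 4.1857, 3.6857
Numerator Σ_{t=1}^{6}(y_t−ȳ)(y_{t+1}−ȳ) = 63.9469
Denominator Σ(y_t−ȳ)² = 123.1286
r_1 = 63.9469 / 123.1286 = 0.519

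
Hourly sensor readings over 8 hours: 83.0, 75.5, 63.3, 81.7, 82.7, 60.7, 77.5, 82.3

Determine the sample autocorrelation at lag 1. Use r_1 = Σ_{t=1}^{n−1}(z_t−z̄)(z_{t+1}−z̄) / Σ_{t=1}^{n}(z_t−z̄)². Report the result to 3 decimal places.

Mean z̄ = (83.0 + 75.5 + 63.3 + 81.7 + 82.7 + 60.7 + 77.5 + 82.3)/8 = 75.8375
Σ(z_t−z̄)(z_{t+1}−z̄) = (-2.4173) + (4.2314) + (-73.5011) + (40.2314) + (-103.8811) + (-25.1661) + (10.7439) = -149.7589
Denominator Σ(z_t−z̄)² = 563.7388
r_1 = -149.7589 / 563.7388 = -0.266

-0.266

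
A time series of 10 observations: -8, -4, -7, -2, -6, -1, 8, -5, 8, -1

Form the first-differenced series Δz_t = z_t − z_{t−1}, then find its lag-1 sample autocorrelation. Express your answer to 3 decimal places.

First differences Δz: 4, -3, 5, -4, 5, 9, -13, 13, -9
Mean of differences = 0.7778
Numerator Σ(Δz_t−Δz̄)(Δz_{t+1}−Δz̄) = -434.9383
Denominator Σ(Δz_t−Δz̄)² = 585.5556
r_1(Δz) = -434.9383 / 585.5556 = -0.743

-0.743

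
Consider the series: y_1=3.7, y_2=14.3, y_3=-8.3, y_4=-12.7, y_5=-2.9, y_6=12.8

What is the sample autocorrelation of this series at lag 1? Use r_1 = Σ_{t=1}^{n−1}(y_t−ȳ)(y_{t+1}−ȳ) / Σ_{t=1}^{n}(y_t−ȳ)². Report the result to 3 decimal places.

Mean ȳ = (3.7 + 14.3 − 8.3 − 12.7 − 2.9 + 12.8)/6 = 1.1500
Deviations from mean: 2.5500, 13.1500, -9.4500, -13.8500, -4.0500, 11.6500
Σ(y_t−ȳ)(y_{t+1}−ȳ) = (33.5325) + (-124.2675) + (130.8825) + (56.0925) + (-47.1825) = 49.0575
Denominator Σ(y_t−ȳ)² = 612.6750
r_1 = 49.0575 / 612.6750 = 0.080

0.080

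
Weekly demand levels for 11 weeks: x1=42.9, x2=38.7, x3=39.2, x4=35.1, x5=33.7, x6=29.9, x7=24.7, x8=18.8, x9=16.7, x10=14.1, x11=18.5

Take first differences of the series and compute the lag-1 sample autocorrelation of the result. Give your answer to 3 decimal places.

-0.026

First differences Δx: -4.2, 0.5, -4.1, -1.4, -3.8, -5.2, -5.9, -2.1, -2.6, 4.4
Mean of differences = -2.4400
Numerator Σ(Δx_t−Δx̄)(Δx_{t+1}−Δx̄) = -2.2176
Denominator Σ(Δx_t−Δx̄)² = 83.9440
r_1(Δx) = -2.2176 / 83.9440 = -0.026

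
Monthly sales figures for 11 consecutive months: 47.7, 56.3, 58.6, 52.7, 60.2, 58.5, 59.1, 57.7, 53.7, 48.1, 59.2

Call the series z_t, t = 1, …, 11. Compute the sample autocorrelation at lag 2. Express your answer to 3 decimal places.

-0.138

Mean z̄ = (47.7 + 56.3 + 58.6 + 52.7 + 60.2 + 58.5 + 59.1 + 57.7 + 53.7 + 48.1 + 59.2)/11 = 55.6182
Numerator Σ_{t=1}^{9}(z_t−z̄)(z_{t+2}−z̄) = -27.5961
Denominator Σ(z_t−z̄)² = 199.3564
r_2 = -27.5961 / 199.3564 = -0.138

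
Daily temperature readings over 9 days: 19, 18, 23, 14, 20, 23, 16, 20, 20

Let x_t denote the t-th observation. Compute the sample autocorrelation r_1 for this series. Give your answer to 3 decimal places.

Mean x̄ = (19 + 18 + 23 + 14 + 20 + 23 + 16 + 20 + 20)/9 = 19.2222
Numerator Σ_{t=1}^{8}(x_t−x̄)(x_{t+1}−x̄) = -39.2716
Denominator Σ(x_t−x̄)² = 69.5556
r_1 = -39.2716 / 69.5556 = -0.565

-0.565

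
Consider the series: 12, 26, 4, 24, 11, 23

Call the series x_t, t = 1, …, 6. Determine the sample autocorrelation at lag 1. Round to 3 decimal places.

-0.840

Mean x̄ = (12 + 26 + 4 + 24 + 11 + 23)/6 = 16.6667
Deviations from mean: -4.6667, 9.3333, -12.6667, 7.3333, -5.6667, 6.3333
Σ(x_t−x̄)(x_{t+1}−x̄) = (-43.5556) + (-118.2222) + (-92.8889) + (-41.5556) + (-35.8889) = -332.1111
Denominator Σ(x_t−x̄)² = 395.3333
r_1 = -332.1111 / 395.3333 = -0.840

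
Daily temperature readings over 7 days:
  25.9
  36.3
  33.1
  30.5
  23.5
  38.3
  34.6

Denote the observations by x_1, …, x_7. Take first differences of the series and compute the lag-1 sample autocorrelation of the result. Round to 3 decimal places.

First differences Δx: 10.4, -3.2, -2.6, -7.0, 14.8, -3.7
Mean of differences = 1.4500
Numerator Σ(Δx_t−Δx̄)(Δx_{t+1}−Δx̄) = -170.1225
Denominator Σ(Δx_t−Δx̄)² = 394.2750
r_1(Δx) = -170.1225 / 394.2750 = -0.431

-0.431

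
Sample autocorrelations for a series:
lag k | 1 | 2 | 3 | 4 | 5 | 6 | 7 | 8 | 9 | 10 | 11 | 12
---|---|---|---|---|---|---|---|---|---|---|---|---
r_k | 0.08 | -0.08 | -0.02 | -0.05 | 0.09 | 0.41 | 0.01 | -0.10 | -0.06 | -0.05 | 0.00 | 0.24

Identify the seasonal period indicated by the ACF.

The largest autocorrelation is r_6 = 0.41, with a weaker echo at lag 12 (0.24); the remaining lags stay at or below 0.09.
The dominant spike at lag 6 indicates a seasonal period of 6.

6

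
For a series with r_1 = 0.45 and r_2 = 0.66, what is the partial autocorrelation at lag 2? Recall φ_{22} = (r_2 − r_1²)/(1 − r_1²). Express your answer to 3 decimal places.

0.574

φ_{22} = (r_2 − r_1²) / (1 − r_1²)
r_1² = (0.45)² = 0.2025
Numerator = 0.66 − 0.2025 = 0.4575; denominator = 1 − 0.2025 = 0.7975
φ_{22} = 0.4575 / 0.7975 = 0.574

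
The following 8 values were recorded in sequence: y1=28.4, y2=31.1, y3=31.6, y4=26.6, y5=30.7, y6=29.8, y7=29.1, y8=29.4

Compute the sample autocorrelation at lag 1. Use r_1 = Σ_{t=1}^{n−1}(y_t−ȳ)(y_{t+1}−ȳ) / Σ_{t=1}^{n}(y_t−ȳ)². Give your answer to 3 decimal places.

Mean ȳ = (28.4 + 31.1 + 31.6 + 26.6 + 30.7 + 29.8 + 29.1 + 29.4)/8 = 29.5875
Deviations from mean: -1.1875, 1.5125, 2.0125, -2.9875, 1.1125, 0.2125, -0.4875, -0.1875
Σ(y_t−ȳ)(y_{t+1}−ȳ) = (-1.7961) + (3.0439) + (-6.0123) + (-3.3236) + (0.2364) + (-0.1036) + (0.0914) = -7.8639
Denominator Σ(y_t−ȳ)² = 18.2288
r_1 = -7.8639 / 18.2288 = -0.431

-0.431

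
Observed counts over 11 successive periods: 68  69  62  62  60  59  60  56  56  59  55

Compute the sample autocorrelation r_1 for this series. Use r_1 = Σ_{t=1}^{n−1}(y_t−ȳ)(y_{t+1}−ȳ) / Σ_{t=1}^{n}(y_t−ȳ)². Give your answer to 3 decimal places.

Mean ȳ = (68 + 69 + 62 + 62 + 60 + 59 + 60 + 56 + 56 + 59 + 55)/11 = 60.5455
Numerator Σ_{t=1}^{10}(y_t−ȳ)(y_{t+1}−ȳ) = 117.0661
Denominator Σ(y_t−ȳ)² = 208.7273
r_1 = 117.0661 / 208.7273 = 0.561

0.561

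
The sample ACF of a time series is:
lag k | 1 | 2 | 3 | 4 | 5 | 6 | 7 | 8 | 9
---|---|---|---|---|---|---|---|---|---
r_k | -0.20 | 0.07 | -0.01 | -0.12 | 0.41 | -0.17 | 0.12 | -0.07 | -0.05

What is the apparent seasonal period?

5

The largest autocorrelation is r_5 = 0.41; the remaining lags stay at or below 0.12.
The dominant spike at lag 5 indicates a seasonal period of 5.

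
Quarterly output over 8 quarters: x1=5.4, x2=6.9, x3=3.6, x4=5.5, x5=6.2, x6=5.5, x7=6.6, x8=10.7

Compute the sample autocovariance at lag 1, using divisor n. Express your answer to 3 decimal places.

Mean x̄ = (5.4 + 6.9 + 3.6 + 5.5 + 6.2 + 5.5 + 6.6 + 10.7)/8 = 6.3000
Σ_{t=1}^{7}(x_t−x̄)(x_{t+1}−x̄) = 1.2400
γ_1 = 1.2400 / 8 = 0.155

0.155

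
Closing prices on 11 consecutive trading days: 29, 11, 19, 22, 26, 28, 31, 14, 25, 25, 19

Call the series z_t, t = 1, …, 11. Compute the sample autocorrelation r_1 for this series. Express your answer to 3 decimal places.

-0.161

Mean z̄ = (29 + 11 + 19 + 22 + 26 + 28 + 31 + 14 + 25 + 25 + 19)/11 = 22.6364
Numerator Σ_{t=1}^{10}(z_t−z̄)(z_{t+1}−z̄) = -64.3140
Denominator Σ(z_t−z̄)² = 398.5455
r_1 = -64.3140 / 398.5455 = -0.161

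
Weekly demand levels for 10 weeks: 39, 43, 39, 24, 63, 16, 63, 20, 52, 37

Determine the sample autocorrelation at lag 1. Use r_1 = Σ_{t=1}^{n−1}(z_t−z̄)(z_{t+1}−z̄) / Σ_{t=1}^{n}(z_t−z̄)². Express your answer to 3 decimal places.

Mean z̄ = (39 + 43 + 39 + 24 + 63 + 16 + 63 + 20 + 52 + 37)/10 = 39.6000
Numerator Σ_{t=1}^{9}(z_t−z̄)(z_{t+1}−z̄) = -2198.1600
Denominator Σ(z_t−z̄)² = 2452.4000
r_1 = -2198.1600 / 2452.4000 = -0.896

-0.896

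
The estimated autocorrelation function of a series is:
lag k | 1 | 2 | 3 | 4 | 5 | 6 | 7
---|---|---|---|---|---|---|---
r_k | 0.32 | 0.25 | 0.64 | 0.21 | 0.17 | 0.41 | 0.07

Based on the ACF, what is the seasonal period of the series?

The largest autocorrelation is r_3 = 0.64, with a weaker echo at lag 6 (0.41); the remaining lags stay at or below 0.32. The elevated value at lag 1 (0.32), dropping to 0.25 at lag 2, reflects decaying short-term dependence rather than seasonality.
The dominant spike at lag 3 indicates a seasonal period of 3.

3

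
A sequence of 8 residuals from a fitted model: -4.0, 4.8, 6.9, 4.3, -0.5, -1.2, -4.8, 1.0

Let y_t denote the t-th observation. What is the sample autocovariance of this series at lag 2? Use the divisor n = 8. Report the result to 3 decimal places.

Mean ȳ = (-4.0 + 4.8 + 6.9 + 4.3 − 0.5 − 1.2 − 4.8 + 1.0)/8 = 0.8125
Deviations: -4.8125, 3.9875, 6.0875, 3.4875, -1.3125, -2.0125, -5.6125, 0.1875
Σ_{t=1}^{6}(y_t−ȳ)(y_{t+2}−ȳ) = -23.4091
γ_2 = -23.4091 / 8 = -2.926

-2.926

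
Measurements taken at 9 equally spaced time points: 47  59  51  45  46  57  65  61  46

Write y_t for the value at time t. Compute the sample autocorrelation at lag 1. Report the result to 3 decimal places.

Mean ȳ = (47 + 59 + 51 + 45 + 46 + 57 + 65 + 61 + 46)/9 = 53.0000
Numerator Σ_{t=1}^{8}(y_t−ȳ)(y_{t+1}−ȳ) = 84.0000
Denominator Σ(y_t−ȳ)² = 462.0000
r_1 = 84.0000 / 462.0000 = 0.182

0.182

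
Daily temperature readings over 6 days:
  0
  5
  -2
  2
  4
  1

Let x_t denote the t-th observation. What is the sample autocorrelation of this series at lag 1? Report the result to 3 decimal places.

-0.593

Mean x̄ = (0 + 5 − 2 + 2 + 4 + 1)/6 = 1.6667
Deviations from mean: -1.6667, 3.3333, -3.6667, 0.3333, 2.3333, -0.6667
Numerator Σ_{t=1}^{5}(x_t−x̄)(x_{t+1}−x̄) = -19.7778
Denominator Σ(x_t−x̄)² = 33.3333
r_1 = -19.7778 / 33.3333 = -0.593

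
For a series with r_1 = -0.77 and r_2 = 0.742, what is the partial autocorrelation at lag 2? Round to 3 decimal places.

φ_{22} = (r_2 − r_1²) / (1 − r_1²)
r_1² = (-0.77)² = 0.5929
Numerator = 0.742 − 0.5929 = 0.1491; denominator = 1 − 0.5929 = 0.4071
φ_{22} = 0.1491 / 0.4071 = 0.366

0.366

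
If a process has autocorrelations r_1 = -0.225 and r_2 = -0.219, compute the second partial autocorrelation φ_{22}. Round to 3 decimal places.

φ_{22} = (r_2 − r_1²) / (1 − r_1²)
r_1² = (-0.225)² = 0.050625
Numerator = -0.219 − 0.0506 = -0.2696; denominator = 1 − 0.0506 = 0.9494
φ_{22} = -0.2696 / 0.9494 = -0.284

-0.284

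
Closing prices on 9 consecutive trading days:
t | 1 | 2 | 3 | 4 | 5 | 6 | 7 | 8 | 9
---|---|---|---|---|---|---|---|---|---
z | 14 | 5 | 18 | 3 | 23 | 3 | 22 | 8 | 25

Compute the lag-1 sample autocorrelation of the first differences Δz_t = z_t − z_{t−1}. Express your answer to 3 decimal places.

-0.903

First differences Δz: -9, 13, -15, 20, -20, 19, -14, 17
Mean of differences = 1.3750
Numerator Σ(Δz_t−Δz̄)(Δz_{t+1}−Δz̄) = -1902.0156
Denominator Σ(Δz_t−Δz̄)² = 2105.8750
r_1(Δz) = -1902.0156 / 2105.8750 = -0.903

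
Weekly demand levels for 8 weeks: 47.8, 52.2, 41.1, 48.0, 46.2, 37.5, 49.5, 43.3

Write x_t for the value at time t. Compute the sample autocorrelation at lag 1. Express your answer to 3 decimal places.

Mean x̄ = (47.8 + 52.2 + 41.1 + 48.0 + 46.2 + 37.5 + 49.5 + 43.3)/8 = 45.7000
Deviations from mean: 2.1000, 6.5000, -4.6000, 2.3000, 0.5000, -8.2000, 3.8000, -2.4000
Numerator Σ_{t=1}^{7}(x_t−x̄)(x_{t+1}−x̄) = -70.0600
Denominator Σ(x_t−x̄)² = 160.8000
r_1 = -70.0600 / 160.8000 = -0.436

-0.436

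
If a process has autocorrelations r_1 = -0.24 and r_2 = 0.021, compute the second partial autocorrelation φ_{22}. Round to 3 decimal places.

φ_{22} = (r_2 − r_1²) / (1 − r_1²)
r_1² = (-0.24)² = 0.0576
Numerator = 0.021 − 0.0576 = -0.0366; denominator = 1 − 0.0576 = 0.9424
φ_{22} = -0.0366 / 0.9424 = -0.039

-0.039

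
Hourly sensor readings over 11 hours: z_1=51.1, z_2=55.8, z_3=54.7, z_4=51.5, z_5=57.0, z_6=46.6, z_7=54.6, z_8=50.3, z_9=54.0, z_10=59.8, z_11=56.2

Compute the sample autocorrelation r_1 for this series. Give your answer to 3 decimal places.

Mean z̄ = (51.1 + 55.8 + 54.7 + 51.5 + 57.0 + 46.6 + 54.6 + 50.3 + 54.0 + 59.8 + 56.2)/11 = 53.7818
Numerator Σ_{t=1}^{10}(z_t−z̄)(z_{t+1}−z̄) = -29.7285
Denominator Σ(z_t−z̄)² = 134.1564
r_1 = -29.7285 / 134.1564 = -0.222

-0.222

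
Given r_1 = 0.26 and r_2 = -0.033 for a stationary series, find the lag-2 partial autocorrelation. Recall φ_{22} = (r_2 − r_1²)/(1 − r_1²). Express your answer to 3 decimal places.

φ_{22} = (r_2 − r_1²) / (1 − r_1²)
r_1² = (0.26)² = 0.0676
Numerator = -0.033 − 0.0676 = -0.1006; denominator = 1 − 0.0676 = 0.9324
φ_{22} = -0.1006 / 0.9324 = -0.108

-0.108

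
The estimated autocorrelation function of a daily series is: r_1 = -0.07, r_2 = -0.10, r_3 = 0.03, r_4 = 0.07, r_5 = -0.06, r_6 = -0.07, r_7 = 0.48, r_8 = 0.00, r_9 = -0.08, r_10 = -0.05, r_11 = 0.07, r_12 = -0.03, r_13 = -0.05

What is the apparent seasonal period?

The largest autocorrelation is r_7 = 0.48; the remaining lags stay at or below 0.07.
The dominant spike at lag 7 indicates a seasonal period of 7.

7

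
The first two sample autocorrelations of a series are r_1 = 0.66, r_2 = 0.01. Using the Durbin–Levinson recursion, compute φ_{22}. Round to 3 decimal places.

φ_{22} = (r_2 − r_1²) / (1 − r_1²)
r_1² = (0.66)² = 0.4356
Numerator = 0.01 − 0.4356 = -0.4256; denominator = 1 − 0.4356 = 0.5644
φ_{22} = -0.4256 / 0.5644 = -0.754

-0.754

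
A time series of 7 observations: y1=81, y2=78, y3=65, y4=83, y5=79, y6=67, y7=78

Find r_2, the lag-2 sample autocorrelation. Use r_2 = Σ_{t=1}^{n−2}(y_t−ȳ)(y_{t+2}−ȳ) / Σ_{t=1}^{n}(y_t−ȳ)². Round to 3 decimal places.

Mean ȳ = (81 + 78 + 65 + 83 + 79 + 67 + 78)/7 = 75.8571
Deviations from mean: 5.1429, 2.1429, -10.8571, 7.1429, 3.1429, -8.8571, 2.1429
Σ(y_t−ȳ)(y_{t+2}−ȳ) = (-55.8367) + (15.3061) + (-34.1224) + (-63.2653) + (6.7347) = -131.1837
Denominator Σ(y_t−ȳ)² = 292.8571
r_2 = -131.1837 / 292.8571 = -0.448

-0.448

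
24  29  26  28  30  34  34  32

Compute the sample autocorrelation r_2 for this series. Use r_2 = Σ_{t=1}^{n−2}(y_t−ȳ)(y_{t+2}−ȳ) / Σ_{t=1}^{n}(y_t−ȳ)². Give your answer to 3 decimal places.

0.272

Mean ȳ = (24 + 29 + 26 + 28 + 30 + 34 + 34 + 32)/8 = 29.6250
Σ(y_t−ȳ)(y_{t+2}−ȳ) = (20.3906) + (1.0156) + (-1.3594) + (-7.1094) + (1.6406) + (10.3906) = 24.9688
Denominator Σ(y_t−ȳ)² = 91.8750
r_2 = 24.9688 / 91.8750 = 0.272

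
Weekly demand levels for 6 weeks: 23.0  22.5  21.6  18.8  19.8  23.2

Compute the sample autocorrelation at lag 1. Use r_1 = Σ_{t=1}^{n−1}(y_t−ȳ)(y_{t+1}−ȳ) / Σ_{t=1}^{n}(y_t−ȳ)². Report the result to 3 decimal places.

Mean ȳ = (23.0 + 22.5 + 21.6 + 18.8 + 19.8 + 23.2)/6 = 21.4833
Deviations from mean: 1.5167, 1.0167, 0.1167, -2.6833, -1.6833, 1.7167
Numerator Σ_{t=1}^{5}(y_t−ȳ)(y_{t+1}−ȳ) = 2.9747
Denominator Σ(y_t−ȳ)² = 16.3283
r_1 = 2.9747 / 16.3283 = 0.182

0.182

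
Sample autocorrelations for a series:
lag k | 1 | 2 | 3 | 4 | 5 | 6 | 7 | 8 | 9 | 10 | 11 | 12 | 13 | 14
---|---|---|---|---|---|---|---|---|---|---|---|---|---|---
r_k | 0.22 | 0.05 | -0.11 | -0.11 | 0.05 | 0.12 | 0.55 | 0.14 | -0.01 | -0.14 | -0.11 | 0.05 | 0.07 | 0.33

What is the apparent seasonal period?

7

The largest autocorrelation is r_7 = 0.55, with a weaker echo at lag 14 (0.33); the remaining lags stay at or below 0.22. The elevated value at lag 1 (0.22), dropping to 0.05 at lag 2, reflects decaying short-term dependence rather than seasonality.
The dominant spike at lag 7 indicates a seasonal period of 7.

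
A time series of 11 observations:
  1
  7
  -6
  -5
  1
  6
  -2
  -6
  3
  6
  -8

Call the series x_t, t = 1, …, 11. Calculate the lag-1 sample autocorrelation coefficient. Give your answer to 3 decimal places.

Mean x̄ = (1 + 7 − 6 − 5 + 1 + 6 − 2 − 6 + 3 + 6 − 8)/11 = -0.2727
Numerator Σ_{t=1}^{10}(x_t−x̄)(x_{t+1}−x̄) = -50.9835
Denominator Σ(x_t−x̄)² = 296.1818
r_1 = -50.9835 / 296.1818 = -0.172

-0.172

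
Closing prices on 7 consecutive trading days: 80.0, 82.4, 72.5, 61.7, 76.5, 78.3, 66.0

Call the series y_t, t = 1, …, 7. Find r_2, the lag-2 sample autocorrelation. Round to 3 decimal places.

-0.545

Mean ȳ = (80.0 + 82.4 + 72.5 + 61.7 + 76.5 + 78.3 + 66.0)/7 = 73.9143
Numerator Σ_{t=1}^{5}(y_t−ȳ)(y_{t+2}−ȳ) = -189.9433
Denominator Σ(y_t−ȳ)² = 348.7886
r_2 = -189.9433 / 348.7886 = -0.545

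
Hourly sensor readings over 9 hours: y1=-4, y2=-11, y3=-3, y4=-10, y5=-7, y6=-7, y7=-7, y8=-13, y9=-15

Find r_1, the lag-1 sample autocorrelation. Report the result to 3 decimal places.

-0.066

Mean ȳ = (-4 − 11 − 3 − 10 − 7 − 7 − 7 − 13 − 15)/9 = -8.5556
Numerator Σ_{t=1}^{8}(y_t−ȳ)(y_{t+1}−ȳ) = -8.4198
Denominator Σ(y_t−ȳ)² = 128.2222
r_1 = -8.4198 / 128.2222 = -0.066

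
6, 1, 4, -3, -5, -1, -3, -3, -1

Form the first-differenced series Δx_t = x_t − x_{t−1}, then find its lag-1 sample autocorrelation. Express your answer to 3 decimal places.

-0.403

First differences Δx: -5, 3, -7, -2, 4, -2, 0, 2
Mean of differences = -0.8750
Numerator Σ(Δx_t−Δx̄)(Δx_{t+1}−Δx̄) = -42.2656
Denominator Σ(Δx_t−Δx̄)² = 104.8750
r_1(Δx) = -42.2656 / 104.8750 = -0.403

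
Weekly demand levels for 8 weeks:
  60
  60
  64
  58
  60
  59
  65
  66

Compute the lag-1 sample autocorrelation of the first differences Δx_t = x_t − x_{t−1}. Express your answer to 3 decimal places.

-0.484

First differences Δx: 0, 4, -6, 2, -1, 6, 1
Mean of differences = 0.8571
Numerator Σ(Δx_t−Δx̄)(Δx_{t+1}−Δx̄) = -43.0204
Denominator Σ(Δx_t−Δx̄)² = 88.8571
r_1(Δx) = -43.0204 / 88.8571 = -0.484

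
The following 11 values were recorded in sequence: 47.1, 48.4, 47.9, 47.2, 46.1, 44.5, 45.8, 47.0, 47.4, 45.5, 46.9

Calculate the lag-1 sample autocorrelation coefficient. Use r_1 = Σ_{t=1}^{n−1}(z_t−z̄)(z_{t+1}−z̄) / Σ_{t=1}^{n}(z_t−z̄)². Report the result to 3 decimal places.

0.405

Mean z̄ = (47.1 + 48.4 + 47.9 + 47.2 + 46.1 + 44.5 + 45.8 + 47.0 + 47.4 + 45.5 + 46.9)/11 = 46.7091
Numerator Σ_{t=1}^{10}(z_t−z̄)(z_{t+1}−z̄) = 5.1845
Denominator Σ(z_t−z̄)² = 12.8091
r_1 = 5.1845 / 12.8091 = 0.405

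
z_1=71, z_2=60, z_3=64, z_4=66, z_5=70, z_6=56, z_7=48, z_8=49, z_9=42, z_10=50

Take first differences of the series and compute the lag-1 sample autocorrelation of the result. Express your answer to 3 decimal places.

-0.188

First differences Δz: -11, 4, 2, 4, -14, -8, 1, -7, 8
Mean of differences = -2.3333
Numerator Σ(Δz_t−Δz̄)(Δz_{t+1}−Δz̄) = -90.4444
Denominator Σ(Δz_t−Δz̄)² = 482.0000
r_1(Δz) = -90.4444 / 482.0000 = -0.188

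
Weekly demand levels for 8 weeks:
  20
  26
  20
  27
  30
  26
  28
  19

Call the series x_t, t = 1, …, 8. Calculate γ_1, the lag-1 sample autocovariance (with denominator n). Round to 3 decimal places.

Mean x̄ = (20 + 26 + 20 + 27 + 30 + 26 + 28 + 19)/8 = 24.5000
Deviations: -4.5000, 1.5000, -4.5000, 2.5000, 5.5000, 1.5000, 3.5000, -5.5000
Σ_{t=1}^{7}(x_t−x̄)(x_{t+1}−x̄) = -16.7500
γ_1 = -16.7500 / 8 = -2.094

-2.094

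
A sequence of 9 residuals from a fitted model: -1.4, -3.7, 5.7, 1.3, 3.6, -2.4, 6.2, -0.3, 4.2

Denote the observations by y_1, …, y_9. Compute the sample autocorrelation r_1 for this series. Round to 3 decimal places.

-0.454

Mean ȳ = (-1.4 − 3.7 + 5.7 + 1.3 + 3.6 − 2.4 + 6.2 − 0.3 + 4.2)/9 = 1.4667
Numerator Σ_{t=1}^{8}(y_t−ȳ)(y_{t+1}−ȳ) = -47.8644
Denominator Σ(y_t−ȳ)² = 105.3600
r_1 = -47.8644 / 105.3600 = -0.454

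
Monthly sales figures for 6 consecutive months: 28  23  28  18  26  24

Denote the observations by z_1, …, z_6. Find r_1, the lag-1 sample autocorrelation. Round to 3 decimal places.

Mean z̄ = (28 + 23 + 28 + 18 + 26 + 24)/6 = 24.5000
Deviations from mean: 3.5000, -1.5000, 3.5000, -6.5000, 1.5000, -0.5000
Numerator Σ_{t=1}^{5}(z_t−z̄)(z_{t+1}−z̄) = -43.7500
Denominator Σ(z_t−z̄)² = 71.5000
r_1 = -43.7500 / 71.5000 = -0.612

-0.612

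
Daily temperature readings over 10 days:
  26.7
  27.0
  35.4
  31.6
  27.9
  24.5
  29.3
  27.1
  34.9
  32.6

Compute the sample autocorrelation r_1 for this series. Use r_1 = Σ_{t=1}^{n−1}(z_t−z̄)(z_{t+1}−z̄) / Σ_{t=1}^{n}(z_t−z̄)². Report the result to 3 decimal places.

0.113

Mean z̄ = (26.7 + 27.0 + 35.4 + 31.6 + 27.9 + 24.5 + 29.3 + 27.1 + 34.9 + 32.6)/10 = 29.7000
Numerator Σ_{t=1}^{9}(z_t−z̄)(z_{t+1}−z̄) = 14.1600
Denominator Σ(z_t−z̄)² = 125.0400
r_1 = 14.1600 / 125.0400 = 0.113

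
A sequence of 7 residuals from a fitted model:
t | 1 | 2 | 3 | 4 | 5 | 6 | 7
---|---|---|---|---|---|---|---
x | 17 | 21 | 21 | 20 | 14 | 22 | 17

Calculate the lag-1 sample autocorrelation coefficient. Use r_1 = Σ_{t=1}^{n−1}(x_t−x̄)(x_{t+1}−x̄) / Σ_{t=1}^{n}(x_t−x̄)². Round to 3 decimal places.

-0.464

Mean x̄ = (17 + 21 + 21 + 20 + 14 + 22 + 17)/7 = 18.8571
Numerator Σ_{t=1}^{6}(x_t−x̄)(x_{t+1}−x̄) = -23.5918
Denominator Σ(x_t−x̄)² = 50.8571
r_1 = -23.5918 / 50.8571 = -0.464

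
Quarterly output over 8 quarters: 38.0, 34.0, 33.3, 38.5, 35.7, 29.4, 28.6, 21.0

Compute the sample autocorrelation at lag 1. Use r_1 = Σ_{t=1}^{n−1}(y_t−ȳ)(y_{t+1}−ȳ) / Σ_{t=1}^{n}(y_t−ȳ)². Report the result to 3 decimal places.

Mean ȳ = (38.0 + 34.0 + 33.3 + 38.5 + 35.7 + 29.4 + 28.6 + 21.0)/8 = 32.3125
Deviations from mean: 5.6875, 1.6875, 0.9875, 6.1875, 3.3875, -2.9125, -3.7125, -11.3125
Numerator Σ_{t=1}^{7}(y_t−ȳ)(y_{t+1}−ȳ) = 81.2786
Denominator Σ(y_t−ȳ)² = 236.1688
r_1 = 81.2786 / 236.1688 = 0.344

0.344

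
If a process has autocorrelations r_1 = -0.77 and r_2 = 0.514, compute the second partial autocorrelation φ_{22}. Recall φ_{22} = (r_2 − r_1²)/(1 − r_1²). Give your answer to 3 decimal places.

-0.194

φ_{22} = (r_2 − r_1²) / (1 − r_1²)
r_1² = (-0.77)² = 0.5929
Numerator = 0.514 − 0.5929 = -0.0789; denominator = 1 − 0.5929 = 0.4071
φ_{22} = -0.0789 / 0.4071 = -0.194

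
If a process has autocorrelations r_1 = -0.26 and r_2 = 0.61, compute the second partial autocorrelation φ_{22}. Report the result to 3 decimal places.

0.582

φ_{22} = (r_2 − r_1²) / (1 − r_1²)
r_1² = (-0.26)² = 0.0676
Numerator = 0.61 − 0.0676 = 0.5424; denominator = 1 − 0.0676 = 0.9324
φ_{22} = 0.5424 / 0.9324 = 0.582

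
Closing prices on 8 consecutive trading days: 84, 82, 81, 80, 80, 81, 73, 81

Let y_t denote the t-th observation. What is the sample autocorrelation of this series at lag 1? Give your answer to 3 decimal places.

Mean ȳ = (84 + 82 + 81 + 80 + 80 + 81 + 73 + 81)/8 = 80.2500
Deviations from mean: 3.7500, 1.7500, 0.7500, -0.2500, -0.2500, 0.7500, -7.2500, 0.7500
Numerator Σ_{t=1}^{7}(y_t−ȳ)(y_{t+1}−ȳ) = -3.3125
Denominator Σ(y_t−ȳ)² = 71.5000
r_1 = -3.3125 / 71.5000 = -0.046

-0.046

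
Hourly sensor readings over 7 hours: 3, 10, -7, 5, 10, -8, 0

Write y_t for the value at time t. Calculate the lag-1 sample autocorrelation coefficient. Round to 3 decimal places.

Mean ȳ = (3 + 10 − 7 + 5 + 10 − 8 + 0)/7 = 1.8571
Deviations from mean: 1.1429, 8.1429, -8.8571, 3.1429, 8.1429, -9.8571, -1.8571
Numerator Σ_{t=1}^{6}(y_t−ȳ)(y_{t+1}−ȳ) = -127.0204
Denominator Σ(y_t−ȳ)² = 322.8571
r_1 = -127.0204 / 322.8571 = -0.393

-0.393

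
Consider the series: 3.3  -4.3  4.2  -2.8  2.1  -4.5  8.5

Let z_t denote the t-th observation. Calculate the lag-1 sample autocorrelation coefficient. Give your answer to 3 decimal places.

Mean z̄ = (3.3 − 4.3 + 4.2 − 2.8 + 2.1 − 4.5 + 8.5)/7 = 0.9286
Deviations from mean: 2.3714, -5.2286, 3.2714, -3.7286, 1.1714, -5.4286, 7.5714
Numerator Σ_{t=1}^{6}(z_t−z̄)(z_{t+1}−z̄) = -93.5308
Denominator Σ(z_t−z̄)² = 145.7343
r_1 = -93.5308 / 145.7343 = -0.642

-0.642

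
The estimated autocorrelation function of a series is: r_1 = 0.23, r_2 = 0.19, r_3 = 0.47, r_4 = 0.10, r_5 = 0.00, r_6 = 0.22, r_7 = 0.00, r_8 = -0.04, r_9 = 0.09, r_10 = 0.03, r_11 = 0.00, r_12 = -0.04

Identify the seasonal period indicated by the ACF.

The largest autocorrelation is r_3 = 0.47; the remaining lags stay at or below 0.23. The elevated value at lag 1 (0.23), dropping to 0.19 at lag 2, reflects decaying short-term dependence rather than seasonality.
The dominant spike at lag 3 indicates a seasonal period of 3.

3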